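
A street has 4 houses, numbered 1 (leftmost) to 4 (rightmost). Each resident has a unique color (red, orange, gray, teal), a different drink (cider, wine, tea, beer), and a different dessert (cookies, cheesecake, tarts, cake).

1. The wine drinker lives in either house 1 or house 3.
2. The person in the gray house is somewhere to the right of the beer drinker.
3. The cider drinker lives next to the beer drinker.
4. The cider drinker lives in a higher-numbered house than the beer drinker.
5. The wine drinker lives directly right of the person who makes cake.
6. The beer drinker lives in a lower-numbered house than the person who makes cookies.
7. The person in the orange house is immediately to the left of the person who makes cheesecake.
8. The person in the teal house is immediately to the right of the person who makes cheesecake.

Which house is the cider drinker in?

2

The wine drinker is in house 3 (clue 5).
The person who makes cake is in house 2 (clue 5).
That leaves tarts as the dessert for house 1.
The only dessert still possible for house 4 is cookies.
The cider drinker is in house 2 (clue 3).
From clue 3, the beer drinker must be in house 1.
Clue 7 places the person in the orange house in house 2.
Clue 8 places the person in the teal house in house 4.
House 1's color must be red (nothing else left).
The only color still possible for house 3 is gray.
The only drink still possible for house 4 is tea.
That leaves cheesecake as the dessert for house 3.
So: house 1 = red/beer/tarts, house 2 = orange/cider/cake, house 3 = gray/wine/cheesecake, house 4 = teal/tea/cookies.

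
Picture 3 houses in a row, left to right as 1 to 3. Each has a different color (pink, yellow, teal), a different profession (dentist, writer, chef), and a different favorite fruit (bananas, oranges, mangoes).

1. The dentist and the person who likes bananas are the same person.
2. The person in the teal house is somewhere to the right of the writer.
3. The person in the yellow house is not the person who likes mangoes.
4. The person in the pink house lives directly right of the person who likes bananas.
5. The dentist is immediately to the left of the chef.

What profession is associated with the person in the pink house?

House 1's color must be yellow (nothing else left).
That leaves chef as the profession for house 3.
By clue 5, the dentist is in house 2.
House 1's profession must be writer (nothing else left).
From clue 1, the person who likes bananas must be in house 2.
Clue 4: the person in the pink house is in house 3.
That leaves teal as the color for house 2.
House 1's favorite fruit must be oranges (nothing else left).
House 3 favorite fruit: only mangoes fits.
So: house 1 = yellow/writer/oranges, house 2 = teal/dentist/bananas, house 3 = pink/chef/mangoes.

chef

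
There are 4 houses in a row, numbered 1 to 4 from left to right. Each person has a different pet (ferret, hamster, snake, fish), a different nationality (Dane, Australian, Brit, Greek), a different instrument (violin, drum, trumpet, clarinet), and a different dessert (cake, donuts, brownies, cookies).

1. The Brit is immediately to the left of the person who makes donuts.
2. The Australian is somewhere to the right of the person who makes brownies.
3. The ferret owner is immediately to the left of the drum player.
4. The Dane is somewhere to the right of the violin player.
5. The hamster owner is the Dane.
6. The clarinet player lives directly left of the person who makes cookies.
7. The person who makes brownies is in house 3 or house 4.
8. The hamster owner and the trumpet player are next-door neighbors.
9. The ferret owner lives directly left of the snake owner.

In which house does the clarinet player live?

3

Clue 7 places the person who makes brownies in house 3.
House 1 dessert: only cake fits.
From clue 2, the Australian must be in house 4.
The hamster owner is narrowed to house 2 or 3; consider each.
Placing it in house 2 leads to a contradiction, so it's in house 3.
Clue 5: the Dane is in house 3.
That leaves Brit as the nationality for house 1.
So house 2 gets Greek for nationality.
Clue 1 places the person who makes donuts in house 2.
The ferret owner is in house 1 (clue 9).
Clue 9 places the snake owner in house 2.
House 4 pet: only fish fits.
House 4 instrument: only trumpet fits.
That leaves cookies as the dessert for house 4.
Clue 3: the drum player is in house 2.
From clue 6, the clarinet player must be in house 3.
The only instrument still possible for house 1 is violin.
So: house 1 = ferret/Brit/violin/cake, house 2 = snake/Greek/drum/donuts, house 3 = hamster/Dane/clarinet/brownies, house 4 = fish/Australian/trumpet/cookies.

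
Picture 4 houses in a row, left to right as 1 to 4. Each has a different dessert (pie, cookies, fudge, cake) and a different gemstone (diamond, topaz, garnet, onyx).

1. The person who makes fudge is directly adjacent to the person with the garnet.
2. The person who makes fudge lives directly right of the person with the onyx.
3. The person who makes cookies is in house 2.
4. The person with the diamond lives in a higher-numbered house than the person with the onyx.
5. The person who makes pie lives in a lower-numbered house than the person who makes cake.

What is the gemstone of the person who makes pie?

By clue 3, the person who makes cookies is in house 2.
So house 1 gets pie for dessert.
So house 1 gets topaz for gemstone.
The person who makes cake is narrowed to house 3 or 4; consider each.
Placing it in house 3 leads to a contradiction, so it's in house 4.
So house 3 gets fudge for dessert.
By clue 2, the person with the onyx is in house 2.
House 3's gemstone must be diamond (nothing else left).
House 4 gemstone: only garnet fits.
So: house 1 = pie/topaz, house 2 = cookies/onyx, house 3 = fudge/diamond, house 4 = cake/garnet.

topaz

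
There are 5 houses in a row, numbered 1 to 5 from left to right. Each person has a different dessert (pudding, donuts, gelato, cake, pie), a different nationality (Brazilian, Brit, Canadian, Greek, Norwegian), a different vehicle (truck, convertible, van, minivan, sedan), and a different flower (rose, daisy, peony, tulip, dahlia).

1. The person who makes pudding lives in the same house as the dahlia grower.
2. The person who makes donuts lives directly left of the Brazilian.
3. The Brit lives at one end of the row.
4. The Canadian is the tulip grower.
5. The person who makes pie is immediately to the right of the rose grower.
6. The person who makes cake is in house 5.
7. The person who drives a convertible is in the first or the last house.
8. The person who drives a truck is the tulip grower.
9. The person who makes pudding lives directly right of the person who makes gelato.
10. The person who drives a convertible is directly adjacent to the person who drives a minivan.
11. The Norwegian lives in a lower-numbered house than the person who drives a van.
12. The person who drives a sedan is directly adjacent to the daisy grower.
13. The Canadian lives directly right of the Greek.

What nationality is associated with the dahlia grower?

Clue 6 places the person who makes cake in house 5.
The Brit is narrowed to house 1 or 5; consider each.
Placing it in house 5 leads to a contradiction, so it's in house 1.
The person who drives a convertible is narrowed to house 1 or 5; consider each.
Placing it in house 5 leads to a contradiction, so it's in house 1.
Clue 10 places the person who drives a minivan in house 2.
The person who makes gelato is narrowed to house 1 or 2 or 3; consider each.
Placing it in house 1 and house 2 leads to a contradiction, so it's in house 3.
Clue 9 places the person who makes pudding in house 4.
That leaves donuts as the dessert for house 1.
House 2 dessert: only pie fits.
Clue 1: the dahlia grower is in house 4.
By clue 2, the Brazilian is in house 2.
Clue 5: the rose grower is in house 1.
That leaves Canadian as the nationality for house 5.
From clue 4, the tulip grower must be in house 5.
Clue 8: the person who drives a truck is in house 5.
Clue 13: the Greek is in house 4.
House 3's nationality must be Norwegian (nothing else left).
House 3's vehicle must be sedan (nothing else left).
That leaves van as the vehicle for house 4.
By clue 12, the daisy grower is in house 2.
So house 3 gets peony for flower.
So: house 1 = donuts/Brit/convertible/rose, house 2 = pie/Brazilian/minivan/daisy, house 3 = gelato/Norwegian/sedan/peony, house 4 = pudding/Greek/van/dahlia, house 5 = cake/Canadian/truck/tulip.

Greek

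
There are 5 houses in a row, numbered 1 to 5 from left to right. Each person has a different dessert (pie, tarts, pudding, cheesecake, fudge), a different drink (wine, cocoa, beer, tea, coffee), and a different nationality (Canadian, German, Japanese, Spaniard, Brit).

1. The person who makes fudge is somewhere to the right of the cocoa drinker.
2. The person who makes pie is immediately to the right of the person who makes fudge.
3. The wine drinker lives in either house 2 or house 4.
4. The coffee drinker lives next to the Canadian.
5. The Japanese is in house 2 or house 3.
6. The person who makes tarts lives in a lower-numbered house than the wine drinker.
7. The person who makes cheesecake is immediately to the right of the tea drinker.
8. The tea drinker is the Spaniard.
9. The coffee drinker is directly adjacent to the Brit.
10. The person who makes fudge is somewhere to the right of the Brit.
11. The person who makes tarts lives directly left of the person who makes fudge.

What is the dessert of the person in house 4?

fudge

House 5 drink: only beer fits.
The wine drinker is narrowed to house 2 or 4; consider each.
Placing it in house 2 leads to a contradiction, so it's in house 4.
House 5 nationality: only German fits.
House 4 nationality: only Canadian fits.
From clue 4, the coffee drinker must be in house 3.
Clue 9: the Brit is in house 2.
House 1 dessert: only pudding fits.
That leaves pie as the dessert for house 5.
The only nationality still possible for house 1 is Spaniard.
House 3 nationality: only Japanese fits.
The person who makes fudge is in house 4 (clue 2).
From clue 8, the tea drinker must be in house 1.
Clue 11: the person who makes tarts is in house 3.
The only dessert still possible for house 2 is cheesecake.
House 2 drink: only cocoa fits.
So: house 1 = pudding/tea/Spaniard, house 2 = cheesecake/cocoa/Brit, house 3 = tarts/coffee/Japanese, house 4 = fudge/wine/Canadian, house 5 = pie/beer/German.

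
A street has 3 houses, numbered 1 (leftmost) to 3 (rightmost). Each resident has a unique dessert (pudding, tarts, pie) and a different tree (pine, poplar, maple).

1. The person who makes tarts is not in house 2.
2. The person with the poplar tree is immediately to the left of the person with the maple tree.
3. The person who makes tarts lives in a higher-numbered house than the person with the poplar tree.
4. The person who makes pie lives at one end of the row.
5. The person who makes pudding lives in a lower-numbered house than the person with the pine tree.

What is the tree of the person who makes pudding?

maple

From clue 3, the person who makes tarts must be in house 3.
The only dessert still possible for house 1 is pie.
House 2 dessert: only pudding fits.
The only tree still possible for house 1 is poplar.
The person with the maple tree is in house 2 (clue 2).
Clue 5: the person with the pine tree is in house 3.
So: house 1 = pie/poplar, house 2 = pudding/maple, house 3 = tarts/pine.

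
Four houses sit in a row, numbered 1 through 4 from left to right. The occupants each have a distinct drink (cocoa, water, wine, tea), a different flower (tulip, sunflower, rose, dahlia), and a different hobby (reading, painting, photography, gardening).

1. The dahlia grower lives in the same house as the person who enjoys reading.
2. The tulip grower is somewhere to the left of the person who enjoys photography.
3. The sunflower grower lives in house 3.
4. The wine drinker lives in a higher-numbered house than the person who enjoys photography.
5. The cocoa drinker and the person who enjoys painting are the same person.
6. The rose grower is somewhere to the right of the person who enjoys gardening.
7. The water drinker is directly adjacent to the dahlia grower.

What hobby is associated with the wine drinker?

reading

Clue 3 places the sunflower grower in house 3.
The wine drinker is narrowed to house 3 or 4; consider each.
Placing it in house 3 leads to a contradiction, so it's in house 4.
House 4 hobby: only reading fits.
The dahlia grower is in house 4 (clue 1).
From clue 7, the water drinker must be in house 3.
So house 1 gets tulip for flower.
That leaves rose as the flower for house 2.
The person who enjoys gardening is in house 1 (clue 6).
That leaves photography as the hobby for house 3.
By clue 5, the cocoa drinker is in house 2.
House 1's drink must be tea (nothing else left).
House 2's hobby must be painting (nothing else left).
So: house 1 = tea/tulip/gardening, house 2 = cocoa/rose/painting, house 3 = water/sunflower/photography, house 4 = wine/dahlia/reading.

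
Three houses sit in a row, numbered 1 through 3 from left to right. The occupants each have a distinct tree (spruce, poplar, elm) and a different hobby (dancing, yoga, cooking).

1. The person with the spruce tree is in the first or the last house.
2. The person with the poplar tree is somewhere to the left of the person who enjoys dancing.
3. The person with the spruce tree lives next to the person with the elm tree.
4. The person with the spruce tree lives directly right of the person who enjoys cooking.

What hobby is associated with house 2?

By clue 3, the person with the elm tree is in house 2.
Clue 4: the person with the spruce tree is in house 3.
Clue 4: the person who enjoys cooking is in house 2.
The only tree still possible for house 1 is poplar.
House 1 hobby: only yoga fits.
So house 3 gets dancing for hobby.
So: house 1 = poplar/yoga, house 2 = elm/cooking, house 3 = spruce/dancing.

cooking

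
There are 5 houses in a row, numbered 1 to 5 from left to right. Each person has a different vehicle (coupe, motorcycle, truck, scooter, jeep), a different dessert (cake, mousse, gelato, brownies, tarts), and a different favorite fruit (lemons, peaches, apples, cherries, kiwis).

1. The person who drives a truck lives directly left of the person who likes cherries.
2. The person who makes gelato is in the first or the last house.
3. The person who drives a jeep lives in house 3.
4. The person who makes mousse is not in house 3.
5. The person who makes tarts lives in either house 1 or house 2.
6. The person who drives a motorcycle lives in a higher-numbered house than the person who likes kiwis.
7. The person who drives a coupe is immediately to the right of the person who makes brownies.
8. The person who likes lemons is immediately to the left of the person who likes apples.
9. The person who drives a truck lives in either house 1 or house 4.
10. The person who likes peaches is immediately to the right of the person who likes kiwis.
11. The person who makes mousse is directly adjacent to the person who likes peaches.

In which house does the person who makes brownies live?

4

Clue 3: the person who drives a jeep is in house 3.
The person who drives a truck is narrowed to house 1 or 4; consider each.
Placing it in house 1 leads to a contradiction, so it's in house 4.
Clue 1: the person who likes cherries is in house 5.
The only vehicle still possible for house 1 is scooter.
The only dessert still possible for house 3 is cake.
The person who drives a coupe is narrowed to house 2 or 5; consider each.
Placing it in house 2 leads to a contradiction, so it's in house 5.
Clue 7 places the person who makes brownies in house 4.
So house 2 gets motorcycle for vehicle.
The person who likes kiwis is in house 1 (clue 6).
From clue 10, the person who likes peaches must be in house 2.
From clue 11, the person who makes mousse must be in house 1.
House 2 dessert: only tarts fits.
So house 5 gets gelato for dessert.
House 4 favorite fruit: only apples fits.
House 3 favorite fruit: only lemons fits.
So: house 1 = scooter/mousse/kiwis, house 2 = motorcycle/tarts/peaches, house 3 = jeep/cake/lemons, house 4 = truck/brownies/apples, house 5 = coupe/gelato/cherries.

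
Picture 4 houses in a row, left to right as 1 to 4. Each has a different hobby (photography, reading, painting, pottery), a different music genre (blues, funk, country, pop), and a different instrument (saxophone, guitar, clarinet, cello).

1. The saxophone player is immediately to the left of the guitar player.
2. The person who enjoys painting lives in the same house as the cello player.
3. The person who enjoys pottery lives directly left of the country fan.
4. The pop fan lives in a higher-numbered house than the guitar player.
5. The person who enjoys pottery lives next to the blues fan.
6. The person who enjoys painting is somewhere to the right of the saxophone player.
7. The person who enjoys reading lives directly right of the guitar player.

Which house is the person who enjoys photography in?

1

The person who enjoys reading is narrowed to house 3 or 4; consider each.
Placing it in house 4 leads to a contradiction, so it's in house 3.
By clue 7, the guitar player is in house 2.
Clue 2: the person who enjoys painting is in house 4.
Clue 2: the cello player is in house 4.
The only instrument still possible for house 1 is saxophone.
So house 3 gets clarinet for instrument.
The person who enjoys photography is narrowed to house 1 or 2; consider each.
Placing it in house 2 leads to a contradiction, so it's in house 1.
House 2 hobby: only pottery fits.
Clue 3 places the country fan in house 3.
House 2's music genre must be funk (nothing else left).
House 4's music genre must be pop (nothing else left).
So house 1 gets blues for music genre.
So: house 1 = photography/blues/saxophone, house 2 = pottery/funk/guitar, house 3 = reading/country/clarinet, house 4 = painting/pop/cello.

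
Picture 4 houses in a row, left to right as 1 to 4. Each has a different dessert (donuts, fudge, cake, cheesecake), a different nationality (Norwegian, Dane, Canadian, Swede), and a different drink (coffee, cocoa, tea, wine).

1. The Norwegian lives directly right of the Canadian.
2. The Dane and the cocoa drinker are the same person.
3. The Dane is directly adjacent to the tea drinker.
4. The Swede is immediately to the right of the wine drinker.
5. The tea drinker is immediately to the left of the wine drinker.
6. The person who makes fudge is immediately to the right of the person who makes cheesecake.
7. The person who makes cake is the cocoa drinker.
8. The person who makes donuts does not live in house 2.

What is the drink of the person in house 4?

The only drink still possible for house 4 is coffee.
The Swede is narrowed to house 3 or 4; consider each.
Placing it in house 3 leads to a contradiction, so it's in house 4.
By clue 4, the wine drinker is in house 3.
By clue 5, the tea drinker is in house 2.
So house 1 gets cocoa for drink.
Clue 2 places the Dane in house 1.
Clue 7 places the person who makes cake in house 1.
House 2's nationality must be Canadian (nothing else left).
That leaves Norwegian as the nationality for house 3.
The only dessert still possible for house 2 is cheesecake.
From clue 6, the person who makes fudge must be in house 3.
So house 4 gets donuts for dessert.
So: house 1 = cake/Dane/cocoa, house 2 = cheesecake/Canadian/tea, house 3 = fudge/Norwegian/wine, house 4 = donuts/Swede/coffee.

coffee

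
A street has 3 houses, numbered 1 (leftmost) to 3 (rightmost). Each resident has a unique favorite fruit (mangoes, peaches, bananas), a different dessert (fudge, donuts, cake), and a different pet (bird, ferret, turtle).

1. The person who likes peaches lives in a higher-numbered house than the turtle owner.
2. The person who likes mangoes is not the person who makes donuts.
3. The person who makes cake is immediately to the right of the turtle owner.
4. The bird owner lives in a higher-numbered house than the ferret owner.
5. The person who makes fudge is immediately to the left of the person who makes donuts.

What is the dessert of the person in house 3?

cake

House 1's dessert must be fudge (nothing else left).
The only pet still possible for house 3 is bird.
The person who makes donuts is in house 2 (clue 5).
The only dessert still possible for house 3 is cake.
From clue 3, the turtle owner must be in house 2.
House 1's pet must be ferret (nothing else left).
By clue 1, the person who likes peaches is in house 3.
So house 2 gets bananas for favorite fruit.
The only favorite fruit still possible for house 1 is mangoes.
So: house 1 = mangoes/fudge/ferret, house 2 = bananas/donuts/turtle, house 3 = peaches/cake/bird.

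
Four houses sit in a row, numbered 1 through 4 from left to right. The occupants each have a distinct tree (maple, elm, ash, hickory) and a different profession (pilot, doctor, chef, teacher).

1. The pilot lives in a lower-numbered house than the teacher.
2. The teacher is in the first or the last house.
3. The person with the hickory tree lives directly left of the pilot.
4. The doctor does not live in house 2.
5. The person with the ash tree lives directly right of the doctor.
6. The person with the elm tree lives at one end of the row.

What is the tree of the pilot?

ash

From clue 2, the teacher must be in house 4.
House 3's tree must be maple (nothing else left).
The person with the ash tree is narrowed to house 2 or 4; consider each.
Placing it in house 4 leads to a contradiction, so it's in house 2.
Clue 5: the doctor is in house 1.
That leaves hickory as the tree for house 1.
The only tree still possible for house 4 is elm.
The pilot is in house 2 (clue 3).
That leaves chef as the profession for house 3.
So: house 1 = hickory/doctor, house 2 = ash/pilot, house 3 = maple/chef, house 4 = elm/teacher.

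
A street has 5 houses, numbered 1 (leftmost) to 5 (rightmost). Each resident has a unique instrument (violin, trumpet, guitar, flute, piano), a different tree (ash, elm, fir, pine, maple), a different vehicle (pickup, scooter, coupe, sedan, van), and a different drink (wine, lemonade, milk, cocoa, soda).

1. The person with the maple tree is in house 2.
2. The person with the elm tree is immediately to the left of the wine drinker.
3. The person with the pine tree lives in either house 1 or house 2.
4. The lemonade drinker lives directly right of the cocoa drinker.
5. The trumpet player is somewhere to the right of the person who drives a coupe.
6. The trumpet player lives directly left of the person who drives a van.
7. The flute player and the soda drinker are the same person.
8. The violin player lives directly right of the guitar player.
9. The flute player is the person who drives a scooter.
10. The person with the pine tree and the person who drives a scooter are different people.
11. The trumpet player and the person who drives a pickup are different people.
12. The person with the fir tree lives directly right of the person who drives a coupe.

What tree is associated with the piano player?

ash

From clue 1, the person with the maple tree must be in house 2.
House 1 tree: only pine fits.
The only tree still possible for house 5 is ash.
The trumpet player is narrowed to house 3 or 4; consider each.
Placing it in house 3 leads to a contradiction, so it's in house 4.
From clue 6, the person who drives a van must be in house 5.
House 5's instrument must be piano (nothing else left).
The only vehicle still possible for house 4 is sedan.
So house 1 gets guitar for instrument.
House 1's vehicle must be pickup (nothing else left).
By clue 8, the violin player is in house 2.
House 3's instrument must be flute (nothing else left).
Clue 7: the soda drinker is in house 3.
From clue 9, the person who drives a scooter must be in house 3.
House 2 vehicle: only coupe fits.
Clue 12 places the person with the fir tree in house 3.
House 4's tree must be elm (nothing else left).
By clue 2, the wine drinker is in house 5.
The only drink still possible for house 2 is lemonade.
Clue 4 places the cocoa drinker in house 1.
The only drink still possible for house 4 is milk.
So: house 1 = guitar/pine/pickup/cocoa, house 2 = violin/maple/coupe/lemonade, house 3 = flute/fir/scooter/soda, house 4 = trumpet/elm/sedan/milk, house 5 = piano/ash/van/wine.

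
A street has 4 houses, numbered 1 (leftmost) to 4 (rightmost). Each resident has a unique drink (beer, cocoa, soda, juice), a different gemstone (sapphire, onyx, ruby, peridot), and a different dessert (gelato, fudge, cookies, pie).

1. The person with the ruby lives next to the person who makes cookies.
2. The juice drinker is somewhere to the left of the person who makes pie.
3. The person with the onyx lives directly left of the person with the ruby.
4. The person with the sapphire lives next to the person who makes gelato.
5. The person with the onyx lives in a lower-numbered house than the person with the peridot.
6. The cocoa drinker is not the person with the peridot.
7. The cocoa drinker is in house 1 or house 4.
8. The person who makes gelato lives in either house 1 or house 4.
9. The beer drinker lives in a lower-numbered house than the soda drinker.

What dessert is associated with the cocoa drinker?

cookies

That leaves onyx as the gemstone for house 1.
The person with the ruby is in house 2 (clue 3).
That leaves peridot as the gemstone for house 4.
The person who makes gelato is in house 4 (clue 4).
Clue 6: the cocoa drinker is in house 1.
House 4's drink must be soda (nothing else left).
House 3 gemstone: only sapphire fits.
By clue 2, the juice drinker is in house 2.
By clue 2, the person who makes pie is in house 3.
House 3 drink: only beer fits.
That leaves fudge as the dessert for house 2.
The only dessert still possible for house 1 is cookies.
So: house 1 = cocoa/onyx/cookies, house 2 = juice/ruby/fudge, house 3 = beer/sapphire/pie, house 4 = soda/peridot/gelato.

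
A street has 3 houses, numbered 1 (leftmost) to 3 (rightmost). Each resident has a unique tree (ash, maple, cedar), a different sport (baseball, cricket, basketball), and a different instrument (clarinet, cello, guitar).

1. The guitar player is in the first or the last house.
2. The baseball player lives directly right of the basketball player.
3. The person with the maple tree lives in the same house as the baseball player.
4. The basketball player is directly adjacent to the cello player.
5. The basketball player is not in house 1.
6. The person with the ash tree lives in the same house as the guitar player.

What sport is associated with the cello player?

Clue 5: the basketball player is in house 2.
House 1's sport must be cricket (nothing else left).
That leaves baseball as the sport for house 3.
By clue 3, the person with the maple tree is in house 3.
House 2 tree: only cedar fits.
House 2 instrument: only clarinet fits.
By clue 6, the guitar player is in house 1.
The only tree still possible for house 1 is ash.
House 3's instrument must be cello (nothing else left).
So: house 1 = ash/cricket/guitar, house 2 = cedar/basketball/clarinet, house 3 = maple/baseball/cello.

baseball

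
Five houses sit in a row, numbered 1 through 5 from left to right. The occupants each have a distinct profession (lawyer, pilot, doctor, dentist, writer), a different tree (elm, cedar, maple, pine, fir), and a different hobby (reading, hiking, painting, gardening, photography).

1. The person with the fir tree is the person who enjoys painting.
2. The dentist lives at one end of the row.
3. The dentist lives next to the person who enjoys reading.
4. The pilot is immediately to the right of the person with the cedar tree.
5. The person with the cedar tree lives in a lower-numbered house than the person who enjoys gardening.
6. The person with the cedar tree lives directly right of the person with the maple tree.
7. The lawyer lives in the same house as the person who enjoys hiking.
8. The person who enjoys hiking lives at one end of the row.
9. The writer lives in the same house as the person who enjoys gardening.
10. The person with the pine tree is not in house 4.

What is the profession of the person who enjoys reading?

So house 2 gets doctor for profession.
The dentist is narrowed to house 1 or 5; consider each.
Placing it in house 5 leads to a contradiction, so it's in house 1.
Clue 3 places the person who enjoys reading in house 2.
By clue 7, the person who enjoys hiking is in house 5.
So house 5 gets lawyer for profession.
The pilot is narrowed to house 3 or 4; consider each.
Placing it in house 4 leads to a contradiction, so it's in house 3.
Clue 4: the person with the cedar tree is in house 2.
Clue 6 places the person with the maple tree in house 1.
House 4's profession must be writer (nothing else left).
From clue 9, the person who enjoys gardening must be in house 4.
That leaves photography as the hobby for house 1.
That leaves painting as the hobby for house 3.
From clue 1, the person with the fir tree must be in house 3.
The only tree still possible for house 4 is elm.
House 5's tree must be pine (nothing else left).
So: house 1 = dentist/maple/photography, house 2 = doctor/cedar/reading, house 3 = pilot/fir/painting, house 4 = writer/elm/gardening, house 5 = lawyer/pine/hiking.

doctor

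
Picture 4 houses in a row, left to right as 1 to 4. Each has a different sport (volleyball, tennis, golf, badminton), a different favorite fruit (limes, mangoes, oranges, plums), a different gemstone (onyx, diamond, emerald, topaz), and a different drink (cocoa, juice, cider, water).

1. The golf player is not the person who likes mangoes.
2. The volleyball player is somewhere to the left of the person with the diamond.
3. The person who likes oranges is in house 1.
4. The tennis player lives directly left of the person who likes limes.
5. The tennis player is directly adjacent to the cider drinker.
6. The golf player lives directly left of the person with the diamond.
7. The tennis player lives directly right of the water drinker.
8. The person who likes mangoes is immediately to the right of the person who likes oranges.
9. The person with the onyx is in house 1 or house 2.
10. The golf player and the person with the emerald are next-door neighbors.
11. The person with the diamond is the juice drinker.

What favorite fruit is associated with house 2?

By clue 3, the person who likes oranges is in house 1.
By clue 8, the person who likes mangoes is in house 2.
House 4 sport: only badminton fits.
House 3 gemstone: only topaz fits.
That leaves onyx as the gemstone for house 1.
The golf player is narrowed to house 1 or 3; consider each.
Placing it in house 1 leads to a contradiction, so it's in house 3.
From clue 6, the person with the diamond must be in house 4.
By clue 11, the juice drinker is in house 4.
The only sport still possible for house 1 is volleyball.
House 2's sport must be tennis (nothing else left).
The only gemstone still possible for house 2 is emerald.
From clue 4, the person who likes limes must be in house 3.
Clue 7: the water drinker is in house 1.
That leaves plums as the favorite fruit for house 4.
House 2 drink: only cocoa fits.
So house 3 gets cider for drink.
So: house 1 = volleyball/oranges/onyx/water, house 2 = tennis/mangoes/emerald/cocoa, house 3 = golf/limes/topaz/cider, house 4 = badminton/plums/diamond/juice.

mangoes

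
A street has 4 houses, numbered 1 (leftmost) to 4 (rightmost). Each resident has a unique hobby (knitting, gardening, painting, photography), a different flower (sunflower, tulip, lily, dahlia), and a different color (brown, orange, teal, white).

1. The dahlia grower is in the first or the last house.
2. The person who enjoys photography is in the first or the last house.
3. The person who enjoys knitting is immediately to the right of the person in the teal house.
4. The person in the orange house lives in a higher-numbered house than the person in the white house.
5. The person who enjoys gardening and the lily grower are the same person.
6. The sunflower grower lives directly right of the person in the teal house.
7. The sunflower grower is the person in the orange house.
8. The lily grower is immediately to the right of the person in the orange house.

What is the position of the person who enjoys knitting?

House 4 color: only brown fits.
House 3 color: only orange fits.
The sunflower grower is in house 3 (clue 7).
Clue 8 places the lily grower in house 4.
House 1 flower: only dahlia fits.
The only flower still possible for house 2 is tulip.
The person who enjoys gardening is in house 4 (clue 5).
By clue 6, the person in the teal house is in house 2.
That leaves photography as the hobby for house 1.
House 1 color: only white fits.
The person who enjoys knitting is in house 3 (clue 3).
The only hobby still possible for house 2 is painting.
So: house 1 = photography/dahlia/white, house 2 = painting/tulip/teal, house 3 = knitting/sunflower/orange, house 4 = gardening/lily/brown.

3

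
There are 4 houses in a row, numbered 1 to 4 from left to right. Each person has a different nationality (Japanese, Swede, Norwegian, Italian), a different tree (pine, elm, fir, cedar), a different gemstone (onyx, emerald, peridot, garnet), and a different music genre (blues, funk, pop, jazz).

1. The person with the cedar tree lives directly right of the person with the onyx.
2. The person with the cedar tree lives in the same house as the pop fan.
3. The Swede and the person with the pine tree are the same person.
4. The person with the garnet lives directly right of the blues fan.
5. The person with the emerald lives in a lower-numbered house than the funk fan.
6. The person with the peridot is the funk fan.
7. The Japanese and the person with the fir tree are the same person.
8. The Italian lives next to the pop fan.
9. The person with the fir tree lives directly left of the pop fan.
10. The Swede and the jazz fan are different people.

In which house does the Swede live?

The Japanese is narrowed to house 1 or 2 or 3; consider each.
Placing it in house 2 and house 3 leads to a contradiction, so it's in house 1.
Clue 7: the person with the fir tree is in house 1.
The pop fan is in house 2 (clue 9).
Clue 2 places the person with the cedar tree in house 2.
From clue 8, the Italian must be in house 3.
From clue 1, the person with the onyx must be in house 1.
Clue 3 places the Swede in house 4.
From clue 3, the person with the pine tree must be in house 4.
House 2's nationality must be Norwegian (nothing else left).
House 3's tree must be elm (nothing else left).
House 4's music genre must be funk (nothing else left).
The person with the peridot is in house 4 (clue 6).
House 2's gemstone must be garnet (nothing else left).
House 3's gemstone must be emerald (nothing else left).
The blues fan is in house 1 (clue 4).
House 3 music genre: only jazz fits.
So: house 1 = Japanese/fir/onyx/blues, house 2 = Norwegian/cedar/garnet/pop, house 3 = Italian/elm/emerald/jazz, house 4 = Swede/pine/peridot/funk.

4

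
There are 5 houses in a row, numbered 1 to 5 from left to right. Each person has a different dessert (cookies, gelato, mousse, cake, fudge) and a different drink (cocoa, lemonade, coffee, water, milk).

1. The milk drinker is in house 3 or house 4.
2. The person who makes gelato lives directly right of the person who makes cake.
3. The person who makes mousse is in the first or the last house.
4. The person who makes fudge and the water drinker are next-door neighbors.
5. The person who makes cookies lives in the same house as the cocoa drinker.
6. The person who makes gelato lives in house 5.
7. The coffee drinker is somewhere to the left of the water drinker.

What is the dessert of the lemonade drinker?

gelato

From clue 6, the person who makes gelato must be in house 5.
House 1's dessert must be mousse (nothing else left).
By clue 2, the person who makes cake is in house 4.
That leaves lemonade as the drink for house 5.
That leaves coffee as the drink for house 1.
The person who makes cookies is narrowed to house 2 or 3; consider each.
Placing it in house 3 leads to a contradiction, so it's in house 2.
The cocoa drinker is in house 2 (clue 5).
That leaves fudge as the dessert for house 3.
Clue 4: the water drinker is in house 4.
The only drink still possible for house 3 is milk.
So: house 1 = mousse/coffee, house 2 = cookies/cocoa, house 3 = fudge/milk, house 4 = cake/water, house 5 = gelato/lemonade.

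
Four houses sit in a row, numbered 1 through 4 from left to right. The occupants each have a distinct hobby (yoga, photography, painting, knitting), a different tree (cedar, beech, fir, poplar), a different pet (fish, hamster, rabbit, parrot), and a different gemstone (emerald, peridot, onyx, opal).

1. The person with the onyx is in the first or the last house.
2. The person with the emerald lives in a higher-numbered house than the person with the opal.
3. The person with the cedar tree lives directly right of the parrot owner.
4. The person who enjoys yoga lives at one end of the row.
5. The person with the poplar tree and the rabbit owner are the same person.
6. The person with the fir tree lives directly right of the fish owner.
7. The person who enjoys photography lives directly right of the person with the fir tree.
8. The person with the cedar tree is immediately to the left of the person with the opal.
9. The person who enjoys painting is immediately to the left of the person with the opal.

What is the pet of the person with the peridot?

fish

By clue 8, the person with the cedar tree is in house 2.
Clue 8: the person with the opal is in house 3.
Clue 9 places the person who enjoys painting in house 2.
The only tree still possible for house 3 is fir.
Clue 2: the person with the emerald is in house 4.
The parrot owner is in house 1 (clue 3).
By clue 6, the fish owner is in house 2.
Clue 7 places the person who enjoys photography in house 4.
House 3 hobby: only knitting fits.
House 3 pet: only hamster fits.
So house 4 gets rabbit for pet.
House 1's gemstone must be onyx (nothing else left).
House 2's gemstone must be peridot (nothing else left).
From clue 5, the person with the poplar tree must be in house 4.
So house 1 gets yoga for hobby.
House 1's tree must be beech (nothing else left).
So: house 1 = yoga/beech/parrot/onyx, house 2 = painting/cedar/fish/peridot, house 3 = knitting/fir/hamster/opal, house 4 = photography/poplar/rabbit/emerald.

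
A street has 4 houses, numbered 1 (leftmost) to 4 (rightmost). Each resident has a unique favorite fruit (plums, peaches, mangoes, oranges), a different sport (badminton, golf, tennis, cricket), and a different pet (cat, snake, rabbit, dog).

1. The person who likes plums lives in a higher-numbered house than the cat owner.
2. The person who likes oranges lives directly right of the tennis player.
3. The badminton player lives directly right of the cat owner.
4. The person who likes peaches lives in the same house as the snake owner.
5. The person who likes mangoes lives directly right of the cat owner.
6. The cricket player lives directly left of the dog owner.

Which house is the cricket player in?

So house 1 gets peaches for favorite fruit.
Clue 4 places the snake owner in house 1.
The only favorite fruit still possible for house 2 is oranges.
Clue 2: the tennis player is in house 1.
The person who likes mangoes is narrowed to house 3 or 4; consider each.
Placing it in house 4 leads to a contradiction, so it's in house 3.
From clue 5, the cat owner must be in house 2.
House 4's favorite fruit must be plums (nothing else left).
The badminton player is in house 3 (clue 3).
The only sport still possible for house 2 is cricket.
So house 4 gets golf for sport.
Clue 6: the dog owner is in house 3.
That leaves rabbit as the pet for house 4.
So: house 1 = peaches/tennis/snake, house 2 = oranges/cricket/cat, house 3 = mangoes/badminton/dog, house 4 = plums/golf/rabbit.

2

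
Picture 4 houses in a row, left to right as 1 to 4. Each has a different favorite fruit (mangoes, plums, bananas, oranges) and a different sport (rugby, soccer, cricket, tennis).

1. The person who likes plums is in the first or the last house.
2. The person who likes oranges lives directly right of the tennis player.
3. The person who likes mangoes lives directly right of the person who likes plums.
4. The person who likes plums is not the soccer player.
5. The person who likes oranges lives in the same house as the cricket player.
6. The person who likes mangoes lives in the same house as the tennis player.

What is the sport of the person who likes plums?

rugby

Clue 3 places the person who likes mangoes in house 2.
From clue 3, the person who likes plums must be in house 1.
From clue 6, the tennis player must be in house 2.
House 1's sport must be rugby (nothing else left).
The person who likes oranges is in house 3 (clue 2).
The cricket player is in house 3 (clue 5).
The only favorite fruit still possible for house 4 is bananas.
The only sport still possible for house 4 is soccer.
So: house 1 = plums/rugby, house 2 = mangoes/tennis, house 3 = oranges/cricket, house 4 = bananas/soccer.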